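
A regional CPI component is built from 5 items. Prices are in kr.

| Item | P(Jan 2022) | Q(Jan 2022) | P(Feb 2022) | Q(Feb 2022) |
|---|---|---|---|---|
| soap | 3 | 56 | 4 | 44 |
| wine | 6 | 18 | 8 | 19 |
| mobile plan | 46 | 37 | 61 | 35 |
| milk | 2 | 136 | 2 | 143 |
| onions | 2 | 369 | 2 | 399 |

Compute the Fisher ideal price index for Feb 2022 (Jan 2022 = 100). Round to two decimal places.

Laspeyres component (base-period weights):
ΣP(Feb 2022)Q(Jan 2022) = 4×56 + 8×18 + 61×37 + 2×136 + 2×369 = 224 + 144 + 2257 + 272 + 738 = 3635
ΣP(Jan 2022)Q(Jan 2022) = 3×56 + 6×18 + 46×37 + 2×136 + 2×369 = 168 + 108 + 1702 + 272 + 738 = 2988
L = 3635 / 2988 × 100 = 121.6533
Paasche component (current-period weights):
ΣP(Feb 2022)Q(Feb 2022) = 4×44 + 8×19 + 61×35 + 2×143 + 2×399 = 176 + 152 + 2135 + 286 + 798 = 3547
ΣP(Jan 2022)Q(Feb 2022) = 3×44 + 6×19 + 46×35 + 2×143 + 2×399 = 132 + 114 + 1610 + 286 + 798 = 2940
P = 3547 / 2940 × 100 = 120.6463
Fisher = √(L × P) = √(121.6533 × 120.6463) = 121.1487

121.15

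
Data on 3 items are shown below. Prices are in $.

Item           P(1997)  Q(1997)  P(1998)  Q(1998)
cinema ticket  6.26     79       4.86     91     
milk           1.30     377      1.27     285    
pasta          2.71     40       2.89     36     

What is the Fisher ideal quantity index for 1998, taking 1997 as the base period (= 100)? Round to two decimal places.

Laspeyres component (base-period weights):
ΣP(1997)Q(1998) = 6.26×91 + 1.30×285 + 2.71×36 = 569.66 + 370.5 + 97.56 = 1037.72
ΣP(1997)Q(1997) = 6.26×79 + 1.30×377 + 2.71×40 = 494.54 + 490.1 + 108.4 = 1093.04
L = 1037.72 / 1093.04 × 100 = 94.9389
Paasche component (current-period weights):
ΣP(1998)Q(1998) = 4.86×91 + 1.27×285 + 2.89×36 = 442.26 + 361.95 + 104.04 = 908.25
ΣP(1998)Q(1997) = 4.86×79 + 1.27×377 + 2.89×40 = 383.94 + 478.79 + 115.6 = 978.33
P = 908.25 / 978.33 × 100 = 92.8368
Fisher = √(L × P) = √(94.9389 × 92.8368) = 93.8819

93.88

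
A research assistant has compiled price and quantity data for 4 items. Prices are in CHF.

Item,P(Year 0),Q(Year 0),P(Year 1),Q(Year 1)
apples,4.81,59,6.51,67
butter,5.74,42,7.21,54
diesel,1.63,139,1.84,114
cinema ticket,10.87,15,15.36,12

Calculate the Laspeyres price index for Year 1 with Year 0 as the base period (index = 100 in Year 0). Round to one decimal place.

128.3

Laspeyres price index uses base-period quantities as weights.
ΣP(Year 1)·Q(Year 0) = 6.51×59 + 7.21×42 + 1.84×139 + 15.36×15 = 384.09 + 302.82 + 255.76 + 230.4 = 1173.07
ΣP(Year 0)·Q(Year 0) = 4.81×59 + 5.74×42 + 1.63×139 + 10.87×15 = 283.79 + 241.08 + 226.57 + 163.05 = 914.49
Index = 1173.07 / 914.49 × 100 = 128.2759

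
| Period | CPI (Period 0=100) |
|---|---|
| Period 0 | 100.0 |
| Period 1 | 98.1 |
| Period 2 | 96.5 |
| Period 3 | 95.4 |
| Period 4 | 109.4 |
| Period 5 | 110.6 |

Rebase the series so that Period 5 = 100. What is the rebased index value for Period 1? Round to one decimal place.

Rebased(Period 1) = 98.1 / 110.6 × 100 = 88.6980

88.7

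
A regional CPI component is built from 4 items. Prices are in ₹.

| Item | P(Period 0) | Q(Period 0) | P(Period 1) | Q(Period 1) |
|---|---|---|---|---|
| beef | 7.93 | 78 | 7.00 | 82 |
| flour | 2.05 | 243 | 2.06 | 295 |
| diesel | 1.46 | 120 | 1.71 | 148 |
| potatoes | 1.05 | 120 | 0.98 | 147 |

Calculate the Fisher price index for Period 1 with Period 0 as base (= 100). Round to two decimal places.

Laspeyres component (base-period weights):
ΣP(Period 1)Q(Period 0) = 7.00×78 + 2.06×243 + 1.71×120 + 0.98×120 = 546 + 500.58 + 205.2 + 117.6 = 1369.38
ΣP(Period 0)Q(Period 0) = 7.93×78 + 2.05×243 + 1.46×120 + 1.05×120 = 618.54 + 498.15 + 175.2 + 126 = 1417.89
L = 1369.38 / 1417.89 × 100 = 96.5787
Paasche component (current-period weights):
ΣP(Period 1)Q(Period 1) = 7.00×82 + 2.06×295 + 1.71×148 + 0.98×147 = 574 + 607.7 + 253.08 + 144.06 = 1578.84
ΣP(Period 0)Q(Period 1) = 7.93×82 + 2.05×295 + 1.46×148 + 1.05×147 = 650.26 + 604.75 + 216.08 + 154.35 = 1625.44
P = 1578.84 / 1625.44 × 100 = 97.1331
Fisher = √(L × P) = √(96.5787 × 97.1331) = 96.8555

96.86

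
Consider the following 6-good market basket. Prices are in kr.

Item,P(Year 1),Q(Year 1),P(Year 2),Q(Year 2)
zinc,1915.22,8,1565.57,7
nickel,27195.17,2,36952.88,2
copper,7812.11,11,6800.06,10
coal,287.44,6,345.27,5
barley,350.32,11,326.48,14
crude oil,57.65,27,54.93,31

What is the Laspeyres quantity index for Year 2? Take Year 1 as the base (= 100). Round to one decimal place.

Laspeyres quantity index uses base-period prices as weights.
ΣP(Year 1)·Q(Year 2) = 1915.22×7 + 27195.17×2 + 7812.11×10 + 287.44×5 + 350.32×14 + 57.65×31 = 13406.54 + 54390.34 + 78121.1 + 1437.2 + 4904.48 + 1787.15 = 154046.81
ΣP(Year 1)·Q(Year 1) = 1915.22×8 + 27195.17×2 + 7812.11×11 + 287.44×6 + 350.32×11 + 57.65×27 = 15321.76 + 54390.34 + 85933.21 + 1724.64 + 3853.52 + 1556.55 = 162780.02
Index = 154046.81 / 162780.02 × 100 = 94.6350

94.6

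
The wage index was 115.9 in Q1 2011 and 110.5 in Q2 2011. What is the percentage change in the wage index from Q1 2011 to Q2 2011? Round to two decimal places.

Change = (110.5 − 115.9) / 115.9 × 100
       = -5.4 / 115.9 × 100 = -4.6592%

-4.66%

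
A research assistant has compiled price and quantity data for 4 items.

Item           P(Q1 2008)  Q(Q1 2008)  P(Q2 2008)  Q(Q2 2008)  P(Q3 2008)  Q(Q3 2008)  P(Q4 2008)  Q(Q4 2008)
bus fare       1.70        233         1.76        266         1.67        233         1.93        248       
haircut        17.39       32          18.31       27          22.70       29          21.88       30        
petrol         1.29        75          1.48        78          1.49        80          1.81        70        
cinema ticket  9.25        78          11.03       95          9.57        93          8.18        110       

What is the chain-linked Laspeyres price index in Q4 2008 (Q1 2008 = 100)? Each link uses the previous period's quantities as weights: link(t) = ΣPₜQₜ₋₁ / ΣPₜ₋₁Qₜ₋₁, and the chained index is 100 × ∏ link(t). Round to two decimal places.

105.29

Link Q1 2008→Q2 2008:
ΣP(Q2 2008)Q(Q1 2008) = 1.76×233 + 18.31×32 + 1.48×75 + 11.03×78 = 410.08 + 585.92 + 111 + 860.34 = 1967.34
ΣP(Q1 2008)Q(Q1 2008) = 1.70×233 + 17.39×32 + 1.29×75 + 9.25×78 = 396.1 + 556.48 + 96.75 + 721.5 = 1770.83
link = 1967.34/1770.83 = 1.110971
Link Q2 2008→Q3 2008:
ΣP(Q3 2008)Q(Q2 2008) = 1.67×266 + 22.70×27 + 1.49×78 + 9.57×95 = 444.22 + 612.9 + 116.22 + 909.15 = 2082.49
ΣP(Q2 2008)Q(Q2 2008) = 1.76×266 + 18.31×27 + 1.48×78 + 11.03×95 = 468.16 + 494.37 + 115.44 + 1047.85 = 2125.82
link = 2082.49/2125.82 = 0.979617
Link Q3 2008→Q4 2008:
ΣP(Q4 2008)Q(Q3 2008) = 1.93×233 + 21.88×29 + 1.81×80 + 8.18×93 = 449.69 + 634.52 + 144.8 + 760.74 = 1989.75
ΣP(Q3 2008)Q(Q3 2008) = 1.67×233 + 22.70×29 + 1.49×80 + 9.57×93 = 389.11 + 658.3 + 119.2 + 890.01 = 2056.62
link = 1989.75/2056.62 = 0.967485
Chained index = 100 × 1.110971 × 0.979617 × 0.967485 = 105.2940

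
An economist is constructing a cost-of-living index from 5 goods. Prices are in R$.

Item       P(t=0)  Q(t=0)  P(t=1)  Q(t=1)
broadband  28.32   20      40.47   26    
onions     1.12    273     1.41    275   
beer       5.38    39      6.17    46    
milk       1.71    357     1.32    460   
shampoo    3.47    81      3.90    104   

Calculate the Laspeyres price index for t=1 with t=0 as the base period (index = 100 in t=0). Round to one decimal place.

Laspeyres price index uses base-period quantities as weights.
ΣP(t=1)·Q(t=0) = 40.47×20 + 1.41×273 + 6.17×39 + 1.32×357 + 3.90×81 = 809.4 + 384.93 + 240.63 + 471.24 + 315.9 = 2222.1
ΣP(t=0)·Q(t=0) = 28.32×20 + 1.12×273 + 5.38×39 + 1.71×357 + 3.47×81 = 566.4 + 305.76 + 209.82 + 610.47 + 281.07 = 1973.52
Index = 2222.1 / 1973.52 × 100 = 112.5958

112.6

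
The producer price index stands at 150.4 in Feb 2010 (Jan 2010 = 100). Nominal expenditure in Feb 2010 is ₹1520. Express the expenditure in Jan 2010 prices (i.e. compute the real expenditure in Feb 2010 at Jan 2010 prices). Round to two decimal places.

Real = Nominal ÷ (Index/100) = 1520 ÷ (150.4/100)
     = 1520 ÷ 1.504 = 1010.6383

1010.64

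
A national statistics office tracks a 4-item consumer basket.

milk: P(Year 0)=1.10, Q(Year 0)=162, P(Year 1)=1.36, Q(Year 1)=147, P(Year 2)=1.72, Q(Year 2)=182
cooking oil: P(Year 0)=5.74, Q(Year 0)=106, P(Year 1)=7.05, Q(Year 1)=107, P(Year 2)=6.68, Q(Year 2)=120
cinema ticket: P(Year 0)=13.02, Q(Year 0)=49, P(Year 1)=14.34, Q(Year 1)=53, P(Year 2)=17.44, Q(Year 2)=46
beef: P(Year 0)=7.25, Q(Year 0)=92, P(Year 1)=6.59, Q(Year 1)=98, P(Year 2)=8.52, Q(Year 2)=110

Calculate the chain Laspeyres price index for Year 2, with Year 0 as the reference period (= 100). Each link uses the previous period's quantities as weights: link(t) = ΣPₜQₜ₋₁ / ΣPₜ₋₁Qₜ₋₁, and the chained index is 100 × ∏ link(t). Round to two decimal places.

Link Year 0→Year 1:
ΣP(Year 1)Q(Year 0) = 1.36×162 + 7.05×106 + 14.34×49 + 6.59×92 = 220.32 + 747.3 + 702.66 + 606.28 = 2276.56
ΣP(Year 0)Q(Year 0) = 1.10×162 + 5.74×106 + 13.02×49 + 7.25×92 = 178.2 + 608.44 + 637.98 + 667 = 2091.62
link = 2276.56/2091.62 = 1.088420
Link Year 1→Year 2:
ΣP(Year 2)Q(Year 1) = 1.72×147 + 6.68×107 + 17.44×53 + 8.52×98 = 252.84 + 714.76 + 924.32 + 834.96 = 2726.88
ΣP(Year 1)Q(Year 1) = 1.36×147 + 7.05×107 + 14.34×53 + 6.59×98 = 199.92 + 754.35 + 760.02 + 645.82 = 2360.11
link = 2726.88/2360.11 = 1.155404
Chained index = 100 × 1.088420 × 1.155404 = 125.7564

125.76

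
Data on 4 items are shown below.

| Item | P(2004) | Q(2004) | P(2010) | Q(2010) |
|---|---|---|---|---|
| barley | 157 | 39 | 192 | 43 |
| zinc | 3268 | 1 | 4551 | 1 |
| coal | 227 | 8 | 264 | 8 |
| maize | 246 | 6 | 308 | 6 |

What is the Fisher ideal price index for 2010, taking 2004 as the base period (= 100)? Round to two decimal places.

126.05

Laspeyres component (base-period weights):
ΣP(2010)Q(2004) = 192×39 + 4551×1 + 264×8 + 308×6 = 7488 + 4551 + 2112 + 1848 = 15999
ΣP(2004)Q(2004) = 157×39 + 3268×1 + 227×8 + 246×6 = 6123 + 3268 + 1816 + 1476 = 12683
L = 15999 / 12683 × 100 = 126.1452
Paasche component (current-period weights):
ΣP(2010)Q(2010) = 192×43 + 4551×1 + 264×8 + 308×6 = 8256 + 4551 + 2112 + 1848 = 16767
ΣP(2004)Q(2010) = 157×43 + 3268×1 + 227×8 + 246×6 = 6751 + 3268 + 1816 + 1476 = 13311
P = 16767 / 13311 × 100 = 125.9635
Fisher = √(L × P) = √(126.1452 × 125.9635) = 126.0543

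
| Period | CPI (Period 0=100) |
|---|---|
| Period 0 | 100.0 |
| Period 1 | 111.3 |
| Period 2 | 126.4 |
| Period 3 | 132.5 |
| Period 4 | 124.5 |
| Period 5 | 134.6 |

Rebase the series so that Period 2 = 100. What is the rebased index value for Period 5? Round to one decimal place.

106.5

Rebased(Period 5) = 134.6 / 126.4 × 100 = 106.4873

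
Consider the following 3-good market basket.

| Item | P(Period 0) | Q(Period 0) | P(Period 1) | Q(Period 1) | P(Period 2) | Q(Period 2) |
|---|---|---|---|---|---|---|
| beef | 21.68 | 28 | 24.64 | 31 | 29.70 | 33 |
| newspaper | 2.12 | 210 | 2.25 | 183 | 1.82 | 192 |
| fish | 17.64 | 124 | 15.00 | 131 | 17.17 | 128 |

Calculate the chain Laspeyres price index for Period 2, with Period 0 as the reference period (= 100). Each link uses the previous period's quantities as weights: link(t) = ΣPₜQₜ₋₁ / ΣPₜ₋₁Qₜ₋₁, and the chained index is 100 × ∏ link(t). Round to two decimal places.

104.06

Link Period 0→Period 1:
ΣP(Period 1)Q(Period 0) = 24.64×28 + 2.25×210 + 15.00×124 = 689.92 + 472.5 + 1860 = 3022.42
ΣP(Period 0)Q(Period 0) = 21.68×28 + 2.12×210 + 17.64×124 = 607.04 + 445.2 + 2187.36 = 3239.6
link = 3022.42/3239.6 = 0.932961
Link Period 1→Period 2:
ΣP(Period 2)Q(Period 1) = 29.70×31 + 1.82×183 + 17.17×131 = 920.7 + 333.06 + 2249.27 = 3503.03
ΣP(Period 1)Q(Period 1) = 24.64×31 + 2.25×183 + 15.00×131 = 763.84 + 411.75 + 1965 = 3140.59
link = 3503.03/3140.59 = 1.115405
Chained index = 100 × 0.932961 × 1.115405 = 104.0629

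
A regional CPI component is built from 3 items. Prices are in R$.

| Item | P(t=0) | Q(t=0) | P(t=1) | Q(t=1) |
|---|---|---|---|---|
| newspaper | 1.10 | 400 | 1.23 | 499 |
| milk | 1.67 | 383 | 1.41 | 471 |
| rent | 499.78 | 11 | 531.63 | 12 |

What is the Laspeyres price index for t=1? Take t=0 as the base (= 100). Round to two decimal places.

104.60

Laspeyres price index uses base-period quantities as weights.
ΣP(t=1)·Q(t=0) = 1.23×400 + 1.41×383 + 531.63×11 = 492 + 540.03 + 5847.93 = 6879.96
ΣP(t=0)·Q(t=0) = 1.10×400 + 1.67×383 + 499.78×11 = 440 + 639.61 + 5497.58 = 6577.19
Index = 6879.96 / 6577.19 × 100 = 104.6033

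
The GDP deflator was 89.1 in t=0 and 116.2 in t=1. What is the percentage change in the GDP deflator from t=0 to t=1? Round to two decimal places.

Change = (116.2 − 89.1) / 89.1 × 100
       = 27.1 / 89.1 × 100 = 30.4153%

30.42%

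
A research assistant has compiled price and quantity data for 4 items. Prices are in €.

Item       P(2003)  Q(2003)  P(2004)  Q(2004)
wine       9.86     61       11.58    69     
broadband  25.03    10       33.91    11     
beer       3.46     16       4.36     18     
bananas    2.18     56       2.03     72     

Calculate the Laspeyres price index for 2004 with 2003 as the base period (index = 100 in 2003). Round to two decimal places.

Laspeyres price index uses base-period quantities as weights.
ΣP(2004)·Q(2003) = 11.58×61 + 33.91×10 + 4.36×16 + 2.03×56 = 706.38 + 339.1 + 69.76 + 113.68 = 1228.92
ΣP(2003)·Q(2003) = 9.86×61 + 25.03×10 + 3.46×16 + 2.18×56 = 601.46 + 250.3 + 55.36 + 122.08 = 1029.2
Index = 1228.92 / 1029.2 × 100 = 119.4054

119.41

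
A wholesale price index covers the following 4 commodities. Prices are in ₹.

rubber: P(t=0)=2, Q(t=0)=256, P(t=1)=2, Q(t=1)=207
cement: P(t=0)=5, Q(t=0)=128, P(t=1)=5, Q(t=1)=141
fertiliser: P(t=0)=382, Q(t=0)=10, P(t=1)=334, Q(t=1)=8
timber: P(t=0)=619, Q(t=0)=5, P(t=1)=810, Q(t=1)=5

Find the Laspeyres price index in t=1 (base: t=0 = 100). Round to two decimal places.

Laspeyres price index uses base-period quantities as weights.
ΣP(t=1)·Q(t=0) = 2×256 + 5×128 + 334×10 + 810×5 = 512 + 640 + 3340 + 4050 = 8542
ΣP(t=0)·Q(t=0) = 2×256 + 5×128 + 382×10 + 619×5 = 512 + 640 + 3820 + 3095 = 8067
Index = 8542 / 8067 × 100 = 105.8882

105.89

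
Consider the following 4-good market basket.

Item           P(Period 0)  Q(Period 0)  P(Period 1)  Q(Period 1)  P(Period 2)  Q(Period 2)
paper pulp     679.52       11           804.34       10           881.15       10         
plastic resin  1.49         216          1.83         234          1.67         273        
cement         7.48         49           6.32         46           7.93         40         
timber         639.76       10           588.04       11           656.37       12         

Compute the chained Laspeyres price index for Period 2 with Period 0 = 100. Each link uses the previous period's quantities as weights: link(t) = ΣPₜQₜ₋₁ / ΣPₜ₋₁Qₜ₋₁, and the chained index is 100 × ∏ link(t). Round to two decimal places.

Link Period 0→Period 1:
ΣP(Period 1)Q(Period 0) = 804.34×11 + 1.83×216 + 6.32×49 + 588.04×10 = 8847.74 + 395.28 + 309.68 + 5880.4 = 15433.1
ΣP(Period 0)Q(Period 0) = 679.52×11 + 1.49×216 + 7.48×49 + 639.76×10 = 7474.72 + 321.84 + 366.52 + 6397.6 = 14560.68
link = 15433.1/14560.68 = 1.059916
Link Period 1→Period 2:
ΣP(Period 2)Q(Period 1) = 881.15×10 + 1.67×234 + 7.93×46 + 656.37×11 = 8811.5 + 390.78 + 364.78 + 7220.07 = 16787.13
ΣP(Period 1)Q(Period 1) = 804.34×10 + 1.83×234 + 6.32×46 + 588.04×11 = 8043.4 + 428.22 + 290.72 + 6468.44 = 15230.78
link = 16787.13/15230.78 = 1.102185
Chained index = 100 × 1.059916 × 1.102185 = 116.8223

116.82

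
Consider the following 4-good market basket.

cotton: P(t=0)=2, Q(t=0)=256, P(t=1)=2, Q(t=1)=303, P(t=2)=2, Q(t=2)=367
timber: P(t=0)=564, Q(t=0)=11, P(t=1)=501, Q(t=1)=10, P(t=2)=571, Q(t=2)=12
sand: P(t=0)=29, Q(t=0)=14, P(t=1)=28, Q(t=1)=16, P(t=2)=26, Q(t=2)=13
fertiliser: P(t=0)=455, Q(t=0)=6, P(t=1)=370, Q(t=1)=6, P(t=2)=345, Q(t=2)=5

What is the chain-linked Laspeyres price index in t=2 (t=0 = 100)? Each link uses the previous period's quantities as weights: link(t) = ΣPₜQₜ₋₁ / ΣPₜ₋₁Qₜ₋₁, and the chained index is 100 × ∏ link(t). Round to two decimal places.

93.13

Link t=0→t=1:
ΣP(t=1)Q(t=0) = 2×256 + 501×11 + 28×14 + 370×6 = 512 + 5511 + 392 + 2220 = 8635
ΣP(t=0)Q(t=0) = 2×256 + 564×11 + 29×14 + 455×6 = 512 + 6204 + 406 + 2730 = 9852
link = 8635/9852 = 0.876472
Link t=1→t=2:
ΣP(t=2)Q(t=1) = 2×303 + 571×10 + 26×16 + 345×6 = 606 + 5710 + 416 + 2070 = 8802
ΣP(t=1)Q(t=1) = 2×303 + 501×10 + 28×16 + 370×6 = 606 + 5010 + 448 + 2220 = 8284
link = 8802/8284 = 1.062530
Chained index = 100 × 0.876472 × 1.062530 = 93.1278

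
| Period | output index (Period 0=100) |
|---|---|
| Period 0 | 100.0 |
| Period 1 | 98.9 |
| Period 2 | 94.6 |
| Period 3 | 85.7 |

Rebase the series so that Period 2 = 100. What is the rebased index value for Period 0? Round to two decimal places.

105.71

Rebased(Period 0) = 100.0 / 94.6 × 100 = 105.7082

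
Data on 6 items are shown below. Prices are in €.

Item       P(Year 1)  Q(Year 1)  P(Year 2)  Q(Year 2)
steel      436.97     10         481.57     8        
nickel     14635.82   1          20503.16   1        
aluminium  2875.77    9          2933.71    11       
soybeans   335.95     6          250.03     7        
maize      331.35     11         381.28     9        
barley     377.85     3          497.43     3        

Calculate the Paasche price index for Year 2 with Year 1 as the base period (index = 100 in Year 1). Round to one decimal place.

112.6

Paasche price index uses current-period quantities as weights.
ΣP(Year 2)·Q(Year 2) = 481.57×8 + 20503.16×1 + 2933.71×11 + 250.03×7 + 381.28×9 + 497.43×3 = 3852.56 + 20503.16 + 32270.81 + 1750.21 + 3431.52 + 1492.29 = 63300.55
ΣP(Year 1)·Q(Year 2) = 436.97×8 + 14635.82×1 + 2875.77×11 + 335.95×7 + 331.35×9 + 377.85×3 = 3495.76 + 14635.82 + 31633.47 + 2351.65 + 2982.15 + 1133.55 = 56232.4
Index = 63300.55 / 56232.4 × 100 = 112.5695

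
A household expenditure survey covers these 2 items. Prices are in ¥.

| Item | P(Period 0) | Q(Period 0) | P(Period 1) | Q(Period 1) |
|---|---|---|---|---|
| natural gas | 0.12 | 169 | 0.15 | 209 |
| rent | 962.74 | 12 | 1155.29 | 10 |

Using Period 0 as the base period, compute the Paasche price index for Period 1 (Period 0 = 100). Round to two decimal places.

Paasche price index uses current-period quantities as weights.
ΣP(Period 1)·Q(Period 1) = 0.15×209 + 1155.29×10 = 31.35 + 11552.9 = 11584.25
ΣP(Period 0)·Q(Period 1) = 0.12×209 + 962.74×10 = 25.08 + 9627.4 = 9652.48
Index = 11584.25 / 9652.48 × 100 = 120.0132

120.01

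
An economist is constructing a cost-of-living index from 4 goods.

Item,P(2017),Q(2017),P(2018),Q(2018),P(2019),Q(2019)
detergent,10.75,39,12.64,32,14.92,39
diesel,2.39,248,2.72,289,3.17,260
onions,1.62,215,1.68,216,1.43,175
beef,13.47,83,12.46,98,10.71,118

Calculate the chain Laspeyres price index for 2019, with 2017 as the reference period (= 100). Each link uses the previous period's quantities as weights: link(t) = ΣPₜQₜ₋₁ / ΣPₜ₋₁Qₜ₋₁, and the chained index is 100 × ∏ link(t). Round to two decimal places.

102.58

Link 2017→2018:
ΣP(2018)Q(2017) = 12.64×39 + 2.72×248 + 1.68×215 + 12.46×83 = 492.96 + 674.56 + 361.2 + 1034.18 = 2562.9
ΣP(2017)Q(2017) = 10.75×39 + 2.39×248 + 1.62×215 + 13.47×83 = 419.25 + 592.72 + 348.3 + 1118.01 = 2478.28
link = 2562.9/2478.28 = 1.034145
Link 2018→2019:
ΣP(2019)Q(2018) = 14.92×32 + 3.17×289 + 1.43×216 + 10.71×98 = 477.44 + 916.13 + 308.88 + 1049.58 = 2752.03
ΣP(2018)Q(2018) = 12.64×32 + 2.72×289 + 1.68×216 + 12.46×98 = 404.48 + 786.08 + 362.88 + 1221.08 = 2774.52
link = 2752.03/2774.52 = 0.991894
Chained index = 100 × 1.034145 × 0.991894 = 102.5762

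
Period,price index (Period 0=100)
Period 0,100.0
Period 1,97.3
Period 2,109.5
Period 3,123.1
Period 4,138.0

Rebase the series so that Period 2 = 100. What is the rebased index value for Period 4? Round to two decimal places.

126.03

Rebased(Period 4) = 138.0 / 109.5 × 100 = 126.0274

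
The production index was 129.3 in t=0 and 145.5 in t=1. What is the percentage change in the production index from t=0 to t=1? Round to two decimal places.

12.53%

Change = (145.5 − 129.3) / 129.3 × 100
       = 16.2 / 129.3 × 100 = 12.5290%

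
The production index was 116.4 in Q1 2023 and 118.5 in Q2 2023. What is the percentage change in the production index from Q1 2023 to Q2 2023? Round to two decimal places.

1.80%

Change = (118.5 − 116.4) / 116.4 × 100
       = 2.1 / 116.4 × 100 = 1.8041%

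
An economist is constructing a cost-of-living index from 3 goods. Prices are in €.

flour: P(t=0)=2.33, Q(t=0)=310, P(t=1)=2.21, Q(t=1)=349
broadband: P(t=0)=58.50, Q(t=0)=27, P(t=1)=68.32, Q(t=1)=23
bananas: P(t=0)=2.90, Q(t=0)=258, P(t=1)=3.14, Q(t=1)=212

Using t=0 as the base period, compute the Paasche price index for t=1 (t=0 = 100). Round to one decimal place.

108.5

Paasche price index uses current-period quantities as weights.
ΣP(t=1)·Q(t=1) = 2.21×349 + 68.32×23 + 3.14×212 = 771.29 + 1571.36 + 665.68 = 3008.33
ΣP(t=0)·Q(t=1) = 2.33×349 + 58.50×23 + 2.90×212 = 813.17 + 1345.5 + 614.8 = 2773.47
Index = 3008.33 / 2773.47 × 100 = 108.4681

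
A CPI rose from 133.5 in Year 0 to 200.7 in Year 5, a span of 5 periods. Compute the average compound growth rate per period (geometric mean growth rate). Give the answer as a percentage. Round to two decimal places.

8.50%

Growth factor = (200.7/133.5)^(1/5) = (1.503371)^(1/5) = 1.084959
Growth rate = 1.084959 − 1 = 0.084959 = 8.4959%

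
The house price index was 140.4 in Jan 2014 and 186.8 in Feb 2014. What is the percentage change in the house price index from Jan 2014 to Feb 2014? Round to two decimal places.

Change = (186.8 − 140.4) / 140.4 × 100
       = 46.4 / 140.4 × 100 = 33.0484%

33.05%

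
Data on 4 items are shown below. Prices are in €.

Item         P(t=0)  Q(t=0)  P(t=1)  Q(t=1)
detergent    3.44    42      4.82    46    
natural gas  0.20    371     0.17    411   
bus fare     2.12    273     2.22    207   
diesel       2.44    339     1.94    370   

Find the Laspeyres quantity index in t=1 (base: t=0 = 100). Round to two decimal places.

Laspeyres quantity index uses base-period prices as weights.
ΣP(t=0)·Q(t=1) = 3.44×46 + 0.20×411 + 2.12×207 + 2.44×370 = 158.24 + 82.2 + 438.84 + 902.8 = 1582.08
ΣP(t=0)·Q(t=0) = 3.44×42 + 0.20×371 + 2.12×273 + 2.44×339 = 144.48 + 74.2 + 578.76 + 827.16 = 1624.6
Index = 1582.08 / 1624.6 × 100 = 97.3827

97.38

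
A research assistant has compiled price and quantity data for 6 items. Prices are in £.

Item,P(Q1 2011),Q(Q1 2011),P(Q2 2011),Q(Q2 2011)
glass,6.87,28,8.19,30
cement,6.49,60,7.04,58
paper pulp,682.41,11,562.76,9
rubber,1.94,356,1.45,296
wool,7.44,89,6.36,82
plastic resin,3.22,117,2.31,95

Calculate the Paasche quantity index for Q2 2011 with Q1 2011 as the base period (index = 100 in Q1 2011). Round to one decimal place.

84.1

Paasche quantity index uses current-period prices as weights.
ΣP(Q2 2011)·Q(Q2 2011) = 8.19×30 + 7.04×58 + 562.76×9 + 1.45×296 + 6.36×82 + 2.31×95 = 245.7 + 408.32 + 5064.84 + 429.2 + 521.52 + 219.45 = 6889.03
ΣP(Q2 2011)·Q(Q1 2011) = 8.19×28 + 7.04×60 + 562.76×11 + 1.45×356 + 6.36×89 + 2.31×117 = 229.32 + 422.4 + 6190.36 + 516.2 + 566.04 + 270.27 = 8194.59
Index = 6889.03 / 8194.59 × 100 = 84.0680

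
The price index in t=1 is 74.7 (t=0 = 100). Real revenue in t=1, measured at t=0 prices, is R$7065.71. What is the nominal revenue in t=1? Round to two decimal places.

5278.09

Nominal = Real × (Index/100) = 7065.71 × (74.7/100)
        = 7065.71 × 0.747 = 5278.0854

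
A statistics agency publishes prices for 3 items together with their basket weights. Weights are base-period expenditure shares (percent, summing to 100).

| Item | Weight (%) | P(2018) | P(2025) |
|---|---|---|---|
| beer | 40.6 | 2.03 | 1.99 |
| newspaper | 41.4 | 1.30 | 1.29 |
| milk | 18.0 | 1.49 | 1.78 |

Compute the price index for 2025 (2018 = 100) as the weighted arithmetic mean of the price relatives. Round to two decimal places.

102.38

beer: 40.6 × (1.99/2.03) = 40.6 × 0.980296 = 39.8000
newspaper: 41.4 × (1.29/1.30) = 41.4 × 0.992308 = 41.0815
milk: 18.0 × (1.78/1.49) = 18.0 × 1.194631 = 21.5034
Index = Σ wᵢ·(p₁ᵢ/p₀ᵢ) = 39.8000 + 41.0815 + 21.5034 = 102.3849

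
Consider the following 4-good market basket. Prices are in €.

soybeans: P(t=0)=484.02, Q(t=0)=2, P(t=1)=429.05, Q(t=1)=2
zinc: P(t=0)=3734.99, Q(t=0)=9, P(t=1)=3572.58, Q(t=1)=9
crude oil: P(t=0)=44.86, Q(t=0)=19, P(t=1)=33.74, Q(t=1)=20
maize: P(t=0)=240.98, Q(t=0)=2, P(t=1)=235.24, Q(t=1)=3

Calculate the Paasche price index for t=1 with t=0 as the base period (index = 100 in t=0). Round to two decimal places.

95.00

Paasche price index uses current-period quantities as weights.
ΣP(t=1)·Q(t=1) = 429.05×2 + 3572.58×9 + 33.74×20 + 235.24×3 = 858.1 + 32153.22 + 674.8 + 705.72 = 34391.84
ΣP(t=0)·Q(t=1) = 484.02×2 + 3734.99×9 + 44.86×20 + 240.98×3 = 968.04 + 33614.91 + 897.2 + 722.94 = 36203.09
Index = 34391.84 / 36203.09 × 100 = 94.9970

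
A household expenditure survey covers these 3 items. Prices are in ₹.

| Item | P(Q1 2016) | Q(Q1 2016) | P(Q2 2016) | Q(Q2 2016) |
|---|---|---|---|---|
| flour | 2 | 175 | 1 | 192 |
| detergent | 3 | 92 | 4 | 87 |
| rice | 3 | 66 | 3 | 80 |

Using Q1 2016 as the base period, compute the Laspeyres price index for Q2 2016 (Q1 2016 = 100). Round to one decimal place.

89.9

Laspeyres price index uses base-period quantities as weights.
ΣP(Q2 2016)·Q(Q1 2016) = 1×175 + 4×92 + 3×66 = 175 + 368 + 198 = 741
ΣP(Q1 2016)·Q(Q1 2016) = 2×175 + 3×92 + 3×66 = 350 + 276 + 198 = 824
Index = 741 / 824 × 100 = 89.9272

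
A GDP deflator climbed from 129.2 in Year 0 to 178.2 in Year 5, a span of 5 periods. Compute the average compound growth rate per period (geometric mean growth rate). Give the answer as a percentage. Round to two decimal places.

Growth factor = (178.2/129.2)^(1/5) = (1.379257)^(1/5) = 1.066422
Growth rate = 1.066422 − 1 = 0.066422 = 6.6422%

6.64%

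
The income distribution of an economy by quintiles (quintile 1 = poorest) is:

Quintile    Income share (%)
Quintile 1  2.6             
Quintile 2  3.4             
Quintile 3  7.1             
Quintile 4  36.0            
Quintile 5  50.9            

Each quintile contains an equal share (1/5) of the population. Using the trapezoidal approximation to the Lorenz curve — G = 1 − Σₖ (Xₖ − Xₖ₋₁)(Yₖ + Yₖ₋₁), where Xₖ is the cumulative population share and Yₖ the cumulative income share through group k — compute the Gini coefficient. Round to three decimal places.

Cumulative income shares Yₖ: 0.0260, 0.0600, 0.1310, 0.4910, 1.0000
Σ (Xₖ−Xₖ₋₁)(Yₖ+Yₖ₋₁) = (1/5)(0.0260+0.0000) + (1/5)(0.0600+0.0260) + (1/5)(0.1310+0.0600) + (1/5)(0.4910+0.1310) + (1/5)(1.0000+0.4910)
  = 0.0052 + 0.0172 + 0.0382 + 0.1244 + 0.2982 = 0.4832
G = 1 − 0.4832 = 0.5168

0.517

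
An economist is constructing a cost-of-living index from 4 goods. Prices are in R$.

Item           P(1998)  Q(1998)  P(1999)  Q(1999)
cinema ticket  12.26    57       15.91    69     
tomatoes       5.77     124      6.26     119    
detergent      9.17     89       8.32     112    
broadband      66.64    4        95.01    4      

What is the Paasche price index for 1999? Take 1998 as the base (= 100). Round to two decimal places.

Paasche price index uses current-period quantities as weights.
ΣP(1999)·Q(1999) = 15.91×69 + 6.26×119 + 8.32×112 + 95.01×4 = 1097.79 + 744.94 + 931.84 + 380.04 = 3154.61
ΣP(1998)·Q(1999) = 12.26×69 + 5.77×119 + 9.17×112 + 66.64×4 = 845.94 + 686.63 + 1027.04 + 266.56 = 2826.17
Index = 3154.61 / 2826.17 × 100 = 111.6214

111.62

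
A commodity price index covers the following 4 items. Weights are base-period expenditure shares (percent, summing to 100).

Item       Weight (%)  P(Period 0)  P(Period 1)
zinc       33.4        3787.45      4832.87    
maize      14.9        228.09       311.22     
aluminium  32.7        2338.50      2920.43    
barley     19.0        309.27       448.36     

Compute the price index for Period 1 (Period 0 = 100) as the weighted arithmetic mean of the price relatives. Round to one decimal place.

131.3

zinc: 33.4 × (4832.87/3787.45) = 33.4 × 1.276022 = 42.6191
maize: 14.9 × (311.22/228.09) = 14.9 × 1.364461 = 20.3305
aluminium: 32.7 × (2920.43/2338.50) = 32.7 × 1.248848 = 40.8373
barley: 19.0 × (448.36/309.27) = 19.0 × 1.449736 = 27.5450
Index = Σ wᵢ·(p₁ᵢ/p₀ᵢ) = 42.6191 + 20.3305 + 40.8373 + 27.5450 = 131.3319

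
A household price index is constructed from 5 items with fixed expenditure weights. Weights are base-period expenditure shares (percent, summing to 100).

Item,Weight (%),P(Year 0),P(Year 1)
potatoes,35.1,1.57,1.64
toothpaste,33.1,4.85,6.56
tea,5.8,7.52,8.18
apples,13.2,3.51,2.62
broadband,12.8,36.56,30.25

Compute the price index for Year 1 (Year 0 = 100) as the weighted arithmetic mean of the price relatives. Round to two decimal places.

potatoes: 35.1 × (1.64/1.57) = 35.1 × 1.044586 = 36.6650
toothpaste: 33.1 × (6.56/4.85) = 33.1 × 1.352577 = 44.7703
tea: 5.8 × (8.18/7.52) = 5.8 × 1.087766 = 6.3090
apples: 13.2 × (2.62/3.51) = 13.2 × 0.746439 = 9.8530
broadband: 12.8 × (30.25/36.56) = 12.8 × 0.827407 = 10.5908
Index = Σ wᵢ·(p₁ᵢ/p₀ᵢ) = 36.6650 + 44.7703 + 6.3090 + 9.8530 + 10.5908 = 108.1881

108.19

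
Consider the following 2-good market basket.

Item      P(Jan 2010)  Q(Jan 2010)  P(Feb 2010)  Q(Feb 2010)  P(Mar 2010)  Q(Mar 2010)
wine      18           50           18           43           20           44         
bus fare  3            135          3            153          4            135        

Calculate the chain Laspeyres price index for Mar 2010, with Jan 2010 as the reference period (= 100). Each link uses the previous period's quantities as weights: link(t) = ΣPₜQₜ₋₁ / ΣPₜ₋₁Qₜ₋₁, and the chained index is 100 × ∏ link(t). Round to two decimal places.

Link Jan 2010→Feb 2010:
ΣP(Feb 2010)Q(Jan 2010) = 18×50 + 3×135 = 900 + 405 = 1305
ΣP(Jan 2010)Q(Jan 2010) = 18×50 + 3×135 = 900 + 405 = 1305
link = 1305/1305 = 1.000000
Link Feb 2010→Mar 2010:
ΣP(Mar 2010)Q(Feb 2010) = 20×43 + 4×153 = 860 + 612 = 1472
ΣP(Feb 2010)Q(Feb 2010) = 18×43 + 3×153 = 774 + 459 = 1233
link = 1472/1233 = 1.193836
Chained index = 100 × 1.000000 × 1.193836 = 119.3836

119.38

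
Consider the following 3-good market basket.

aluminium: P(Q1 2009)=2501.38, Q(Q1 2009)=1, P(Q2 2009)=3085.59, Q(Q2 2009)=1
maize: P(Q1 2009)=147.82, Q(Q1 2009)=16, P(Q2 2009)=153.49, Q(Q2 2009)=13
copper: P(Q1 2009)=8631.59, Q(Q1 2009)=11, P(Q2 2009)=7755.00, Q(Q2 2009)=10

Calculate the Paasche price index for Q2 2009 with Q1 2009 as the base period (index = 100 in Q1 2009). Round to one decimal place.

Paasche price index uses current-period quantities as weights.
ΣP(Q2 2009)·Q(Q2 2009) = 3085.59×1 + 153.49×13 + 7755.00×10 = 3085.59 + 1995.37 + 77550 = 82630.96
ΣP(Q1 2009)·Q(Q2 2009) = 2501.38×1 + 147.82×13 + 8631.59×10 = 2501.38 + 1921.66 + 86315.9 = 90738.94
Index = 82630.96 / 90738.94 × 100 = 91.0645

91.1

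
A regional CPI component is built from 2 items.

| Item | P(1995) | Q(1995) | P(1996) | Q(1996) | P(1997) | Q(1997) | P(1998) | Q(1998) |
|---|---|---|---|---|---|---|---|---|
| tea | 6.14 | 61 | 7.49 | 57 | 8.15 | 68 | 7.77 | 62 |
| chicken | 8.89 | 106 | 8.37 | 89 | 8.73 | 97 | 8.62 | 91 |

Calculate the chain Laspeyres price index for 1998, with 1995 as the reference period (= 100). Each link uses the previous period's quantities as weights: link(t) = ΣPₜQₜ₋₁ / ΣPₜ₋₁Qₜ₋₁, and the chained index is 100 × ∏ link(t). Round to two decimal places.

Link 1995→1996:
ΣP(1996)Q(1995) = 7.49×61 + 8.37×106 = 456.89 + 887.22 = 1344.11
ΣP(1995)Q(1995) = 6.14×61 + 8.89×106 = 374.54 + 942.34 = 1316.88
link = 1344.11/1316.88 = 1.020678
Link 1996→1997:
ΣP(1997)Q(1996) = 8.15×57 + 8.73×89 = 464.55 + 776.97 = 1241.52
ΣP(1996)Q(1996) = 7.49×57 + 8.37×89 = 426.93 + 744.93 = 1171.86
link = 1241.52/1171.86 = 1.059444
Link 1997→1998:
ΣP(1998)Q(1997) = 7.77×68 + 8.62×97 = 528.36 + 836.14 = 1364.5
ΣP(1997)Q(1997) = 8.15×68 + 8.73×97 = 554.2 + 846.81 = 1401.01
link = 1364.5/1401.01 = 0.973940
Chained index = 100 × 1.020678 × 1.059444 × 0.973940 = 105.3171

105.32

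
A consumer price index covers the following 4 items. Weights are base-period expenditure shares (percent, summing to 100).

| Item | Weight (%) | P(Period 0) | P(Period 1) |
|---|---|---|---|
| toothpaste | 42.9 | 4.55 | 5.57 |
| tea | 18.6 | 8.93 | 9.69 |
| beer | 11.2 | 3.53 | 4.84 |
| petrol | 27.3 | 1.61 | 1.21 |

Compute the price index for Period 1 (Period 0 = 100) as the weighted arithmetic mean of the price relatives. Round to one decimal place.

toothpaste: 42.9 × (5.57/4.55) = 42.9 × 1.224176 = 52.5171
tea: 18.6 × (9.69/8.93) = 18.6 × 1.085106 = 20.1830
beer: 11.2 × (4.84/3.53) = 11.2 × 1.371105 = 15.3564
petrol: 27.3 × (1.21/1.61) = 27.3 × 0.751553 = 20.5174
Index = Σ wᵢ·(p₁ᵢ/p₀ᵢ) = 52.5171 + 20.1830 + 15.3564 + 20.5174 = 108.5739

108.6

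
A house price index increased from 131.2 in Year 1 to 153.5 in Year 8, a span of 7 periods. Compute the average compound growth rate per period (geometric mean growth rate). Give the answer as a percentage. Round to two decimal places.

Growth factor = (153.5/131.2)^(1/7) = (1.169970)^(1/7) = 1.022679
Growth rate = 1.022679 − 1 = 0.022679 = 2.2679%

2.27%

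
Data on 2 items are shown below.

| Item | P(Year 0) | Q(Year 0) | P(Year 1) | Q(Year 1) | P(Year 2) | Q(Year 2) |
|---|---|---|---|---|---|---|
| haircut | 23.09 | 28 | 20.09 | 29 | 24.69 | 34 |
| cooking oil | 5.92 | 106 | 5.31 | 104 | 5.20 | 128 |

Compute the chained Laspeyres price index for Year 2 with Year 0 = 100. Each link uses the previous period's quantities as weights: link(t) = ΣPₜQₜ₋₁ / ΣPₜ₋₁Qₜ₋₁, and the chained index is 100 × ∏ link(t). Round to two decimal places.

Link Year 0→Year 1:
ΣP(Year 1)Q(Year 0) = 20.09×28 + 5.31×106 = 562.52 + 562.86 = 1125.38
ΣP(Year 0)Q(Year 0) = 23.09×28 + 5.92×106 = 646.52 + 627.52 = 1274.04
link = 1125.38/1274.04 = 0.883316
Link Year 1→Year 2:
ΣP(Year 2)Q(Year 1) = 24.69×29 + 5.20×104 = 716.01 + 540.8 = 1256.81
ΣP(Year 1)Q(Year 1) = 20.09×29 + 5.31×104 = 582.61 + 552.24 = 1134.85
link = 1256.81/1134.85 = 1.107468
Chained index = 100 × 0.883316 × 1.107468 = 97.8244

97.82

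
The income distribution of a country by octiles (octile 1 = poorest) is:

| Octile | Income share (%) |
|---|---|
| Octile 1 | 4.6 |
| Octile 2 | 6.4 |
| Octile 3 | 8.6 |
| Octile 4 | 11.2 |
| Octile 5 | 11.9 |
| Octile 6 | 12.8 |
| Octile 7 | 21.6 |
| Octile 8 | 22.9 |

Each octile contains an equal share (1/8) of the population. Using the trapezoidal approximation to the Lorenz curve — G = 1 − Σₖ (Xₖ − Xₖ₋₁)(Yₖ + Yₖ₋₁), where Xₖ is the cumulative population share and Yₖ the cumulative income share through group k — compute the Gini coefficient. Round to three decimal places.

0.272

Cumulative income shares Yₖ: 0.0460, 0.1100, 0.1960, 0.3080, 0.4270, 0.5550, 0.7710, 1.0000
Σ (Xₖ−Xₖ₋₁)(Yₖ+Yₖ₋₁) = (1/8)(0.0460+0.0000) + (1/8)(0.1100+0.0460) + (1/8)(0.1960+0.1100) + (1/8)(0.3080+0.1960) + (1/8)(0.4270+0.3080) + (1/8)(0.5550+0.4270) + (1/8)(0.7710+0.5550) + (1/8)(1.0000+0.7710)
  = 0.0057 + 0.0195 + 0.0382 + 0.0630 + 0.0919 + 0.1227 + 0.1657 + 0.2214 = 0.7282
G = 1 − 0.7282 = 0.2718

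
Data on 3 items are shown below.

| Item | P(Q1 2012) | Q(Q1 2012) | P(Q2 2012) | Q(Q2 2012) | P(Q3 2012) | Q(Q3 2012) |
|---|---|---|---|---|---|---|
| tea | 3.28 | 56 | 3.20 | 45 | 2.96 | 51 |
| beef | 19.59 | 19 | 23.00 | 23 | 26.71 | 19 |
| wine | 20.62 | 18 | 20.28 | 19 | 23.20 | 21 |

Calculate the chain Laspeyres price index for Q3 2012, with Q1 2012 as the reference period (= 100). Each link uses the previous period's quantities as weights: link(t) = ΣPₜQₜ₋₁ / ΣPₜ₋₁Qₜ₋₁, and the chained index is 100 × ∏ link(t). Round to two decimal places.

Link Q1 2012→Q2 2012:
ΣP(Q2 2012)Q(Q1 2012) = 3.20×56 + 23.00×19 + 20.28×18 = 179.2 + 437 + 365.04 = 981.24
ΣP(Q1 2012)Q(Q1 2012) = 3.28×56 + 19.59×19 + 20.62×18 = 183.68 + 372.21 + 371.16 = 927.05
link = 981.24/927.05 = 1.058454
Link Q2 2012→Q3 2012:
ΣP(Q3 2012)Q(Q2 2012) = 2.96×45 + 26.71×23 + 23.20×19 = 133.2 + 614.33 + 440.8 = 1188.33
ΣP(Q2 2012)Q(Q2 2012) = 3.20×45 + 23.00×23 + 20.28×19 = 144 + 529 + 385.32 = 1058.32
link = 1188.33/1058.32 = 1.122846
Chained index = 100 × 1.058454 × 1.122846 = 118.8481

118.85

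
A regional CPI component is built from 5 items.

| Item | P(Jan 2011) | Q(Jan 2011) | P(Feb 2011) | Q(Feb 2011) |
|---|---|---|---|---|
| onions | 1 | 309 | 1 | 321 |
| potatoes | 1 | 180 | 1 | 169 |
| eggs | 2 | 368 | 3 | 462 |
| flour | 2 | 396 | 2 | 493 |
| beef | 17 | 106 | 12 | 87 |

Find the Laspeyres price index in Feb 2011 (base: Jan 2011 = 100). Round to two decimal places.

95.76

Laspeyres price index uses base-period quantities as weights.
ΣP(Feb 2011)·Q(Jan 2011) = 1×309 + 1×180 + 3×368 + 2×396 + 12×106 = 309 + 180 + 1104 + 792 + 1272 = 3657
ΣP(Jan 2011)·Q(Jan 2011) = 1×309 + 1×180 + 2×368 + 2×396 + 17×106 = 309 + 180 + 736 + 792 + 1802 = 3819
Index = 3657 / 3819 × 100 = 95.7581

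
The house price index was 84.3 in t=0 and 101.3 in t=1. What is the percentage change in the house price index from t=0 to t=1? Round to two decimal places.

20.17%

Change = (101.3 − 84.3) / 84.3 × 100
       = 17.0 / 84.3 × 100 = 20.1661%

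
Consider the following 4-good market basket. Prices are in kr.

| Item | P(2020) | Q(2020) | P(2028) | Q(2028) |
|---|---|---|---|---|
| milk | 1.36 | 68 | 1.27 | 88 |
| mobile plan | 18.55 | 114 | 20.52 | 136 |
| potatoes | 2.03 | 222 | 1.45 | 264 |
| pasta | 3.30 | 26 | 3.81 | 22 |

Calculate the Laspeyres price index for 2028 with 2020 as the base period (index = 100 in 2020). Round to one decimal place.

Laspeyres price index uses base-period quantities as weights.
ΣP(2028)·Q(2020) = 1.27×68 + 20.52×114 + 1.45×222 + 3.81×26 = 86.36 + 2339.28 + 321.9 + 99.06 = 2846.6
ΣP(2020)·Q(2020) = 1.36×68 + 18.55×114 + 2.03×222 + 3.30×26 = 92.48 + 2114.7 + 450.66 + 85.8 = 2743.64
Index = 2846.6 / 2743.64 × 100 = 103.7527

103.8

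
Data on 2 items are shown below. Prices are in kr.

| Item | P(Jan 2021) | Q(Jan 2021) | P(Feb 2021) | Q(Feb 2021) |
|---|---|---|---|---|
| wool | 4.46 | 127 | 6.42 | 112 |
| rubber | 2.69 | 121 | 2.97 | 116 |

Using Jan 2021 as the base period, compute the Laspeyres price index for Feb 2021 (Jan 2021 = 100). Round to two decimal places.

131.71

Laspeyres price index uses base-period quantities as weights.
ΣP(Feb 2021)·Q(Jan 2021) = 6.42×127 + 2.97×121 = 815.34 + 359.37 = 1174.71
ΣP(Jan 2021)·Q(Jan 2021) = 4.46×127 + 2.69×121 = 566.42 + 325.49 = 891.91
Index = 1174.71 / 891.91 × 100 = 131.7072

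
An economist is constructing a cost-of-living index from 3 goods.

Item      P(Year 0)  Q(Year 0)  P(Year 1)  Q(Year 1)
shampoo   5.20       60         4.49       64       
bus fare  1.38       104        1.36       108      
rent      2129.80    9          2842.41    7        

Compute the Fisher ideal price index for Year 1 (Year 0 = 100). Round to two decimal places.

132.28

Laspeyres component (base-period weights):
ΣP(Year 1)Q(Year 0) = 4.49×60 + 1.36×104 + 2842.41×9 = 269.4 + 141.44 + 25581.69 = 25992.53
ΣP(Year 0)Q(Year 0) = 5.20×60 + 1.38×104 + 2129.80×9 = 312 + 143.52 + 19168.2 = 19623.72
L = 25992.53 / 19623.72 × 100 = 132.4547
Paasche component (current-period weights):
ΣP(Year 1)Q(Year 1) = 4.49×64 + 1.36×108 + 2842.41×7 = 287.36 + 146.88 + 19896.87 = 20331.11
ΣP(Year 0)Q(Year 1) = 5.20×64 + 1.38×108 + 2129.80×7 = 332.8 + 149.04 + 14908.6 = 15390.44
P = 20331.11 / 15390.44 × 100 = 132.1022
Fisher = √(L × P) = √(132.4547 × 132.1022) = 132.2783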